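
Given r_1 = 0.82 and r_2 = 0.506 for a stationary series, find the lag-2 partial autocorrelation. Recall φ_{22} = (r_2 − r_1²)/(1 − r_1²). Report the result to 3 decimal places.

φ_{22} = (r_2 − r_1²) / (1 − r_1²)
r_1² = (0.82)² = 0.6724
Numerator = 0.506 − 0.6724 = -0.1664; denominator = 1 − 0.6724 = 0.3276
φ_{22} = -0.1664 / 0.3276 = -0.508

-0.508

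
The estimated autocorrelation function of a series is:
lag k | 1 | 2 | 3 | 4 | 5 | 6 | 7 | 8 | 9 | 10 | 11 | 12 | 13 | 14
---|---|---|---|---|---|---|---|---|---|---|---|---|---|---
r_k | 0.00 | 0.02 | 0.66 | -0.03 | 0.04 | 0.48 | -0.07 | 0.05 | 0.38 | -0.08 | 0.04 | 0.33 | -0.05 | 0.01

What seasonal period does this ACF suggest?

The largest autocorrelation is r_3 = 0.66, with weaker echoes at lags 6 (0.48), 9 (0.38) and 12 (0.33); the remaining lags stay at or below 0.05.
The dominant spike at lag 3 indicates a seasonal period of 3.

3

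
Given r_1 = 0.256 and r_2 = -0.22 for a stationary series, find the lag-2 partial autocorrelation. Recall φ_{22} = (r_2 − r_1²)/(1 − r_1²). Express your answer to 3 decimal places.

-0.306

φ_{22} = (r_2 − r_1²) / (1 − r_1²)
r_1² = (0.256)² = 0.065536
Numerator = -0.22 − 0.0655 = -0.2855; denominator = 1 − 0.0655 = 0.9345
φ_{22} = -0.2855 / 0.9345 = -0.306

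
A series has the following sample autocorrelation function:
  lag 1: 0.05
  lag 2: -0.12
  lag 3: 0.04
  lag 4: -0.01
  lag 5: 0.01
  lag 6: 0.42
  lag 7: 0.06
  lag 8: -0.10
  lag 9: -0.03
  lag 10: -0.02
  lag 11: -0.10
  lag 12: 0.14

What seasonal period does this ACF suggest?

6

The largest autocorrelation is r_6 = 0.42; the remaining lags stay at or below 0.14.
The dominant spike at lag 6 indicates a seasonal period of 6.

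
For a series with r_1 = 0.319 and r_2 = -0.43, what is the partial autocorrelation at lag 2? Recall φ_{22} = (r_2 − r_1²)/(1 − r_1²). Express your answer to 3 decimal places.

φ_{22} = (r_2 − r_1²) / (1 − r_1²)
r_1² = (0.319)² = 0.101761
Numerator = -0.43 − 0.1018 = -0.5318; denominator = 1 − 0.1018 = 0.8982
φ_{22} = -0.5318 / 0.8982 = -0.592

-0.592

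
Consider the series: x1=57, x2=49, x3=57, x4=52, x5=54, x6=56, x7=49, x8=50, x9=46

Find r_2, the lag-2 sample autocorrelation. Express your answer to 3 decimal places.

Mean x̄ = (57 + 49 + 57 + 52 + 54 + 56 + 49 + 50 + 46)/9 = 52.2222
Σ(x_t−x̄)(x_{t+2}−x̄) = (22.8272) + (0.7160) + (8.4938) + (-0.8395) + (-5.7284) + (-8.3951) + (20.0494) = 37.1235
Denominator Σ(x_t−x̄)² = 127.5556
r_2 = 37.1235 / 127.5556 = 0.291

0.291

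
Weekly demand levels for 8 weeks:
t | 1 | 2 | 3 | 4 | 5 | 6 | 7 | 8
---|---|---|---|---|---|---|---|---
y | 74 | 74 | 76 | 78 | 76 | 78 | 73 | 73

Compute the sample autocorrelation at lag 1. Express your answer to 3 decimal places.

0.193

Mean ȳ = (74 + 74 + 76 + 78 + 76 + 78 + 73 + 73)/8 = 75.2500
Deviations from mean: -1.2500, -1.2500, 0.7500, 2.7500, 0.7500, 2.7500, -2.2500, -2.2500
Σ(y_t−ȳ)(y_{t+1}−ȳ) = (1.5625) + (-0.9375) + (2.0625) + (2.0625) + (2.0625) + (-6.1875) + (5.0625) = 5.6875
Denominator Σ(y_t−ȳ)² = 29.5000
r_1 = 5.6875 / 29.5000 = 0.193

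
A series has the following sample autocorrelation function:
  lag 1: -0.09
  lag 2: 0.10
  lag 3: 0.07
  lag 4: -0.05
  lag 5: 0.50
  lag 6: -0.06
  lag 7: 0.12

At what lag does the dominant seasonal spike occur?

5

The largest autocorrelation is r_5 = 0.50; the remaining lags stay at or below 0.12.
The dominant spike at lag 5 indicates a seasonal period of 5.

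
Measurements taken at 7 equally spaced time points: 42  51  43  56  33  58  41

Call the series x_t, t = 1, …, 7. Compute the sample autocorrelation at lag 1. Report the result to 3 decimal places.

-0.850

Mean x̄ = (42 + 51 + 43 + 56 + 33 + 58 + 41)/7 = 46.2857
Deviations from mean: -4.2857, 4.7143, -3.2857, 9.7143, -13.2857, 11.7143, -5.2857
Numerator Σ_{t=1}^{6}(x_t−x̄)(x_{t+1}−x̄) = -414.2245
Denominator Σ(x_t−x̄)² = 487.4286
r_1 = -414.2245 / 487.4286 = -0.850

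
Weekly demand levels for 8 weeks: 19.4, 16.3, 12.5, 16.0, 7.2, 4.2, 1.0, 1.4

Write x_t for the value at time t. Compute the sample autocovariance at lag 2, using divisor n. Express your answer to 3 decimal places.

11.804

Mean x̄ = (19.4 + 16.3 + 12.5 + 16.0 + 7.2 + 4.2 + 1.0 + 1.4)/8 = 9.7500
Σ_{t=1}^{6}(x_t−x̄)(x_{t+2}−x̄) = 94.4300
γ_2 = 94.4300 / 8 = 11.804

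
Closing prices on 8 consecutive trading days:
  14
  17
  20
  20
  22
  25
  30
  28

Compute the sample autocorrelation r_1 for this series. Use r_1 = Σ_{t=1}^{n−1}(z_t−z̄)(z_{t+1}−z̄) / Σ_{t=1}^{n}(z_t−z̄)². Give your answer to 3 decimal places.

Mean z̄ = (14 + 17 + 20 + 20 + 22 + 25 + 30 + 28)/8 = 22.0000
Deviations from mean: -8.0000, -5.0000, -2.0000, -2.0000, 0.0000, 3.0000, 8.0000, 6.0000
Numerator Σ_{t=1}^{7}(z_t−z̄)(z_{t+1}−z̄) = 126.0000
Denominator Σ(z_t−z̄)² = 206.0000
r_1 = 126.0000 / 206.0000 = 0.612

0.612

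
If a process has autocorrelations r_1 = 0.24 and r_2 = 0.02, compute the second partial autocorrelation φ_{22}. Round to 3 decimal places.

φ_{22} = (r_2 − r_1²) / (1 − r_1²)
r_1² = (0.24)² = 0.0576
Numerator = 0.02 − 0.0576 = -0.0376; denominator = 1 − 0.0576 = 0.9424
φ_{22} = -0.0376 / 0.9424 = -0.040

-0.040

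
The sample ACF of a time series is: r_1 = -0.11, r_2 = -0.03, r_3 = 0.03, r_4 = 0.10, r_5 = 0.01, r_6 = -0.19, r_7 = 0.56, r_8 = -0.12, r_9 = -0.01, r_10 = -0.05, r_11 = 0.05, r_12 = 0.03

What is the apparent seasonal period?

7

The largest autocorrelation is r_7 = 0.56; the remaining lags stay at or below 0.10.
The dominant spike at lag 7 indicates a seasonal period of 7.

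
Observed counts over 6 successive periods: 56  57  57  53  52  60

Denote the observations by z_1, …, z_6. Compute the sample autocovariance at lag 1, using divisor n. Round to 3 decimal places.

Mean z̄ = (56 + 57 + 57 + 53 + 52 + 60)/6 = 55.8333
Σ_{t=1}^{5}(z_t−z̄)(z_{t+1}−z̄) = -6.8611
γ_1 = -6.8611 / 6 = -1.144

-1.144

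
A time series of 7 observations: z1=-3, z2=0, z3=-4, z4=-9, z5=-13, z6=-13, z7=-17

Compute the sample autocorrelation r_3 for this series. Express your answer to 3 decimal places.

-0.242

Mean z̄ = (-3 + 0 − 4 − 9 − 13 − 13 − 17)/7 = -8.4286
Deviations from mean: 5.4286, 8.4286, 4.4286, -0.5714, -4.5714, -4.5714, -8.5714
Numerator Σ_{t=1}^{4}(z_t−z̄)(z_{t+3}−z̄) = -56.9796
Denominator Σ(z_t−z̄)² = 235.7143
r_3 = -56.9796 / 235.7143 = -0.242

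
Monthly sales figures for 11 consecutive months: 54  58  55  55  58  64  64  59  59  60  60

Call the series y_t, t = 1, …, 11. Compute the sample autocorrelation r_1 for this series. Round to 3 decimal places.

Mean ȳ = (54 + 58 + 55 + 55 + 58 + 64 + 64 + 59 + 59 + 60 + 60)/11 = 58.7273
Numerator Σ_{t=1}^{10}(y_t−ȳ)(y_{t+1}−ȳ) = 50.1983
Denominator Σ(y_t−ȳ)² = 110.1818
r_1 = 50.1983 / 110.1818 = 0.456

0.456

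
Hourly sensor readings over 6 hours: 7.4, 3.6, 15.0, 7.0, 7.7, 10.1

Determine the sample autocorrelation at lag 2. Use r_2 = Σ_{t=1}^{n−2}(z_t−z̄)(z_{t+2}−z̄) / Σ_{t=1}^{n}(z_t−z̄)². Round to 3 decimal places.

-0.099

Mean z̄ = (7.4 + 3.6 + 15.0 + 7.0 + 7.7 + 10.1)/6 = 8.4667
Deviations from mean: -1.0667, -4.8667, 6.5333, -1.4667, -0.7667, 1.6333
Numerator Σ_{t=1}^{4}(z_t−z̄)(z_{t+2}−z̄) = -7.2356
Denominator Σ(z_t−z̄)² = 72.9133
r_2 = -7.2356 / 72.9133 = -0.099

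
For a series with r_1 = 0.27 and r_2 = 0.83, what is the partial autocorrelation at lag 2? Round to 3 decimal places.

0.817

φ_{22} = (r_2 − r_1²) / (1 − r_1²)
r_1² = (0.27)² = 0.0729
Numerator = 0.83 − 0.0729 = 0.7571; denominator = 1 − 0.0729 = 0.9271
φ_{22} = 0.7571 / 0.9271 = 0.817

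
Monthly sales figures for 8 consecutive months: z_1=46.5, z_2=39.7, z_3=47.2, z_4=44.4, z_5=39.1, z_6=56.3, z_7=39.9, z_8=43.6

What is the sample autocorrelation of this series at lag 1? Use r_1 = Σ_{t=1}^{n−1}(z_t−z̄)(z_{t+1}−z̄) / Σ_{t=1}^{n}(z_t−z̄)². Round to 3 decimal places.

Mean z̄ = (46.5 + 39.7 + 47.2 + 44.4 + 39.1 + 56.3 + 39.9 + 43.6)/8 = 44.5875
Σ(z_t−z̄)(z_{t+1}−z̄) = (-9.3473) + (-12.7686) + (-0.4898) + (1.0289) + (-64.2723) + (-54.9023) + (4.6289) = -136.1227
Denominator Σ(z_t−z̄)² = 224.6488
r_1 = -136.1227 / 224.6488 = -0.606

-0.606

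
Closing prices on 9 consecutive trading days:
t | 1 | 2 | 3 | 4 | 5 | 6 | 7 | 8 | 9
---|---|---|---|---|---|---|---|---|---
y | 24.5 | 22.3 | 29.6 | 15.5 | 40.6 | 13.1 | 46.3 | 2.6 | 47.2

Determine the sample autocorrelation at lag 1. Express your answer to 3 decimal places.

Mean ȳ = (24.5 + 22.3 + 29.6 + 15.5 + 40.6 + 13.1 + 46.3 + 2.6 + 47.2)/9 = 26.8556
Numerator Σ_{t=1}^{8}(y_t−ȳ)(y_{t+1}−ȳ) = -1610.6453
Denominator Σ(y_t−ȳ)² = 1921.2222
r_1 = -1610.6453 / 1921.2222 = -0.838

-0.838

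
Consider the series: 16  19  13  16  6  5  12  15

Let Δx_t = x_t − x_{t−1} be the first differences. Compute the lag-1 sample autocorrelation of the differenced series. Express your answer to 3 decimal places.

-0.202

First differences Δx: 3, -6, 3, -10, -1, 7, 3
Mean of differences = -0.1429
Numerator Σ(Δx_t−Δx̄)(Δx_{t+1}−Δx̄) = -43.0204
Denominator Σ(Δx_t−Δx̄)² = 212.8571
r_1(Δx) = -43.0204 / 212.8571 = -0.202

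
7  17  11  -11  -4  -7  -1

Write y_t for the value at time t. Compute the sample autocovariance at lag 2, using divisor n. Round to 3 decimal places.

-10.289

Mean ȳ = (7 + 17 + 11 − 11 − 4 − 7 − 1)/7 = 1.7143
Σ_{t=1}^{5}(y_t−ȳ)(y_{t+2}−ȳ) = -72.0204
γ_2 = -72.0204 / 7 = -10.289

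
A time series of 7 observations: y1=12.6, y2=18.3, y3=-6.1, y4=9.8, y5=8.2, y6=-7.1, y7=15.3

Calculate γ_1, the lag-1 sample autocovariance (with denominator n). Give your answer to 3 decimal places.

-35.529

Mean ȳ = (12.6 + 18.3 − 6.1 + 9.8 + 8.2 − 7.1 + 15.3)/7 = 7.2857
Deviations: 5.3143, 11.0143, -13.3857, 2.5143, 0.9143, -14.3857, 8.0143
Σ_{t=1}^{6}(y_t−ȳ)(y_{t+1}−ȳ) = -248.7016
γ_1 = -248.7016 / 7 = -35.529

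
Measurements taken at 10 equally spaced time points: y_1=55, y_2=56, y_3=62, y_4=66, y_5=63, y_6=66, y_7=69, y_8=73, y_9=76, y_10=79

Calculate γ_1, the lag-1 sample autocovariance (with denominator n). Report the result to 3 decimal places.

Mean ȳ = (55 + 56 + 62 + 66 + 63 + 66 + 69 + 73 + 76 + 79)/10 = 66.5000
Σ_{t=1}^{9}(y_t−ȳ)(y_{t+1}−ȳ) = 369.2500
γ_1 = 369.2500 / 10 = 36.925

36.925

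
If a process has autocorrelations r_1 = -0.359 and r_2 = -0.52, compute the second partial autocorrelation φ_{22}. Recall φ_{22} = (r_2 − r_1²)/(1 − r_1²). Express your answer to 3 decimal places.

-0.745

φ_{22} = (r_2 − r_1²) / (1 − r_1²)
r_1² = (-0.359)² = 0.128881
Numerator = -0.52 − 0.1289 = -0.6489; denominator = 1 − 0.1289 = 0.8711
φ_{22} = -0.6489 / 0.8711 = -0.745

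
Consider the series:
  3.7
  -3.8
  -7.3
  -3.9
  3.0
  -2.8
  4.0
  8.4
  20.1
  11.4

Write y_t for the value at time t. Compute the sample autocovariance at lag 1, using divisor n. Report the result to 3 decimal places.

Mean ȳ = (3.7 − 3.8 − 7.3 − 3.9 + 3.0 − 2.8 + 4.0 + 8.4 + 20.1 + 11.4)/10 = 3.2800
Σ_{t=1}^{9}(y_t−ȳ)(y_{t+1}−ȳ) = 373.6156
γ_1 = 373.6156 / 10 = 37.362

37.362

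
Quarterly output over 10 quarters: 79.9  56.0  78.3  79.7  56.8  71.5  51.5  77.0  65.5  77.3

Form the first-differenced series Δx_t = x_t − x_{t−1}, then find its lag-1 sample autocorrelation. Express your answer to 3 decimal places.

First differences Δx: -23.9, 22.3, 1.4, -22.9, 14.7, -20.0, 25.5, -11.5, 11.8
Mean of differences = -0.2889
Numerator Σ(Δx_t−Δx̄)(Δx_{t+1}−Δx̄) = -2100.7290
Denominator Σ(Δx_t−Δx̄)² = 3131.9489
r_1(Δx) = -2100.7290 / 3131.9489 = -0.671

-0.671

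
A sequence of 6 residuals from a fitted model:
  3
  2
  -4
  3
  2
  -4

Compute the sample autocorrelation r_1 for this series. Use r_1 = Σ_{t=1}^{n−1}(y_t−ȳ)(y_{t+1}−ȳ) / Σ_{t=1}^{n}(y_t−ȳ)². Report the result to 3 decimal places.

-0.298

Mean ȳ = (3 + 2 − 4 + 3 + 2 − 4)/6 = 0.3333
Deviations from mean: 2.6667, 1.6667, -4.3333, 2.6667, 1.6667, -4.3333
Σ(y_t−ȳ)(y_{t+1}−ȳ) = (4.4444) + (-7.2222) + (-11.5556) + (4.4444) + (-7.2222) = -17.1111
Denominator Σ(y_t−ȳ)² = 57.3333
r_1 = -17.1111 / 57.3333 = -0.298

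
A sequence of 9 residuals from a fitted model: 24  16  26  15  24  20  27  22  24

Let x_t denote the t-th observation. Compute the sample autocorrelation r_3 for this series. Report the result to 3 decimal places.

-0.514

Mean x̄ = (24 + 16 + 26 + 15 + 24 + 20 + 27 + 22 + 24)/9 = 22.0000
Numerator Σ_{t=1}^{6}(x_t−x̄)(x_{t+3}−x̄) = -73.0000
Denominator Σ(x_t−x̄)² = 142.0000
r_3 = -73.0000 / 142.0000 = -0.514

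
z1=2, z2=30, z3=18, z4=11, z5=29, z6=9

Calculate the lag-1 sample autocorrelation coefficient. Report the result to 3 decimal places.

-0.543

Mean z̄ = (2 + 30 + 18 + 11 + 29 + 9)/6 = 16.5000
Deviations from mean: -14.5000, 13.5000, 1.5000, -5.5000, 12.5000, -7.5000
Σ(z_t−z̄)(z_{t+1}−z̄) = (-195.7500) + (20.2500) + (-8.2500) + (-68.7500) + (-93.7500) = -346.2500
Denominator Σ(z_t−z̄)² = 637.5000
r_1 = -346.2500 / 637.5000 = -0.543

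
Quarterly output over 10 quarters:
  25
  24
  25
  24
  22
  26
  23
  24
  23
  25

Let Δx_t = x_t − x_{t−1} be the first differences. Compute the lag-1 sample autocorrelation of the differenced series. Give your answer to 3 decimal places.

First differences Δx: -1, 1, -1, -2, 4, -3, 1, -1, 2
Mean of differences = 0.0000
Numerator Σ(Δx_t−Δx̄)(Δx_{t+1}−Δx̄) = -26.0000
Denominator Σ(Δx_t−Δx̄)² = 38.0000
r_1(Δx) = -26.0000 / 38.0000 = -0.684

-0.684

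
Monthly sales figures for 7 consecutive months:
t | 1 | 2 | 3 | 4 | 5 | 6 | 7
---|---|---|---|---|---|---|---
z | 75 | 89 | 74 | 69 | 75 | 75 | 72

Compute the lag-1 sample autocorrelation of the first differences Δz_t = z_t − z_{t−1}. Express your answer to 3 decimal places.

First differences Δz: 14, -15, -5, 6, 0, -3
Mean of differences = -0.5000
Numerator Σ(Δz_t−Δz̄)(Δz_{t+1}−Δz̄) = -172.2500
Denominator Σ(Δz_t−Δz̄)² = 489.5000
r_1(Δz) = -172.2500 / 489.5000 = -0.352

-0.352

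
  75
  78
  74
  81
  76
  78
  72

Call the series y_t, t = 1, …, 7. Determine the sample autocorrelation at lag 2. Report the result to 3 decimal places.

Mean ȳ = (75 + 78 + 74 + 81 + 76 + 78 + 72)/7 = 76.2857
Σ(y_t−ȳ)(y_{t+2}−ȳ) = (2.9388) + (8.0816) + (0.6531) + (8.0816) + (1.2245) = 20.9796
Denominator Σ(y_t−ȳ)² = 53.4286
r_2 = 20.9796 / 53.4286 = 0.393

0.393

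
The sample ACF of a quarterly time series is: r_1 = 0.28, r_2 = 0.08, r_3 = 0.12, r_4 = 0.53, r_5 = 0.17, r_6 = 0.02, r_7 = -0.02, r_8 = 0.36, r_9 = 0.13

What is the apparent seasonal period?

The largest autocorrelation is r_4 = 0.53, with a weaker echo at lag 8 (0.36); the remaining lags stay at or below 0.28. The elevated value at lag 1 (0.28), dropping to 0.08 at lag 2, reflects decaying short-term dependence rather than seasonality.
The dominant spike at lag 4 indicates a seasonal period of 4.

4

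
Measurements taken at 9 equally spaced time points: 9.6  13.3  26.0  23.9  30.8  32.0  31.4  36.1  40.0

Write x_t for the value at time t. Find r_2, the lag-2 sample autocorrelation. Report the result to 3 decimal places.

Mean x̄ = (9.6 + 13.3 + 26.0 + 23.9 + 30.8 + 32.0 + 31.4 + 36.1 + 40.0)/9 = 27.0111
Σ(x_t−x̄)(x_{t+2}−x̄) = (17.6046) + (42.6568) + (-3.8310) + (-15.5210) + (16.6290) + (45.3435) + (57.0068) = 159.8886
Denominator Σ(x_t−x̄)² = 811.6689
r_2 = 159.8886 / 811.6689 = 0.197

0.197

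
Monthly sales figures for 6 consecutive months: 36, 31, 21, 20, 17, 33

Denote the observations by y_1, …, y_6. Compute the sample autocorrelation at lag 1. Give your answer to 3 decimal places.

0.161

Mean ȳ = (36 + 31 + 21 + 20 + 17 + 33)/6 = 26.3333
Deviations from mean: 9.6667, 4.6667, -5.3333, -6.3333, -9.3333, 6.6667
Σ(y_t−ȳ)(y_{t+1}−ȳ) = (45.1111) + (-24.8889) + (33.7778) + (59.1111) + (-62.2222) = 50.8889
Denominator Σ(y_t−ȳ)² = 315.3333
r_1 = 50.8889 / 315.3333 = 0.161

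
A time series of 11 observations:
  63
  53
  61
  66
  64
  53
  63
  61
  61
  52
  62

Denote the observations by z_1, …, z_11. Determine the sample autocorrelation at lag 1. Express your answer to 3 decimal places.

-0.283

Mean z̄ = (63 + 53 + 61 + 66 + 64 + 53 + 63 + 61 + 61 + 52 + 62)/11 = 59.9091
Numerator Σ_{t=1}^{10}(z_t−z̄)(z_{t+1}−z̄) = -67.5537
Denominator Σ(z_t−z̄)² = 238.9091
r_1 = -67.5537 / 238.9091 = -0.283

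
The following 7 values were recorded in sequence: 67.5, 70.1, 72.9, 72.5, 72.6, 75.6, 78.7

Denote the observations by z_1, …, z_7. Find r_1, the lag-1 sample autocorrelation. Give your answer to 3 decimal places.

0.384

Mean z̄ = (67.5 + 70.1 + 72.9 + 72.5 + 72.6 + 75.6 + 78.7)/7 = 72.8429
Deviations from mean: -5.3429, -2.7429, 0.0571, -0.3429, -0.2429, 2.7571, 5.8571
Σ(z_t−z̄)(z_{t+1}−z̄) = (14.6547) + (-0.1567) + (-0.0196) + (0.0833) + (-0.6696) + (16.1490) = 30.0410
Denominator Σ(z_t−z̄)² = 78.1571
r_1 = 30.0410 / 78.1571 = 0.384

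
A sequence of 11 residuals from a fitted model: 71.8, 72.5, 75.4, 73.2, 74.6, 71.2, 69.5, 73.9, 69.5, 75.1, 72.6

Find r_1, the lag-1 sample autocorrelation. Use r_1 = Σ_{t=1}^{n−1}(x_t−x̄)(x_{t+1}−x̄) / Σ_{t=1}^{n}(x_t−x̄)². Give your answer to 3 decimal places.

Mean x̄ = (71.8 + 72.5 + 75.4 + 73.2 + 74.6 + 71.2 + 69.5 + 73.9 + 69.5 + 75.1 + 72.6)/11 = 72.6636
Numerator Σ_{t=1}^{10}(x_t−x̄)(x_{t+1}−x̄) = -11.6895
Denominator Σ(x_t−x̄)² = 41.9255
r_1 = -11.6895 / 41.9255 = -0.279

-0.279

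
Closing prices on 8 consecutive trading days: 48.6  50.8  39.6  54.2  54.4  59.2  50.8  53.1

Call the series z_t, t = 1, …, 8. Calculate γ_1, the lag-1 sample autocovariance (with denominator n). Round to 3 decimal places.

Mean z̄ = (48.6 + 50.8 + 39.6 + 54.2 + 54.4 + 59.2 + 50.8 + 53.1)/8 = 51.3375
Deviations: -2.7375, -0.5375, -11.7375, 2.8625, 3.0625, 7.8625, -0.5375, 1.7625
Σ_{t=1}^{7}(z_t−z̄)(z_{t+1}−z̄) = 1.8536
γ_1 = 1.8536 / 8 = 0.232

0.232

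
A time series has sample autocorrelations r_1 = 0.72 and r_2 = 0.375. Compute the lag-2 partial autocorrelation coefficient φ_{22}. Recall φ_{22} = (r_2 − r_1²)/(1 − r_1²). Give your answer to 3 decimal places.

-0.298

φ_{22} = (r_2 − r_1²) / (1 − r_1²)
r_1² = (0.72)² = 0.5184
Numerator = 0.375 − 0.5184 = -0.1434; denominator = 1 − 0.5184 = 0.4816
φ_{22} = -0.1434 / 0.4816 = -0.298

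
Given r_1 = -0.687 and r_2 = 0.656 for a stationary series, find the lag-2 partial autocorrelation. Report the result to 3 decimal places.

φ_{22} = (r_2 − r_1²) / (1 − r_1²)
r_1² = (-0.687)² = 0.471969
Numerator = 0.656 − 0.4720 = 0.1840; denominator = 1 − 0.4720 = 0.5280
φ_{22} = 0.1840 / 0.5280 = 0.349

0.349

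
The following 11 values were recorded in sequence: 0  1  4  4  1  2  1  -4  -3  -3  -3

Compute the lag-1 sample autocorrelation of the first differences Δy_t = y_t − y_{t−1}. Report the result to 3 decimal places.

-0.050

First differences Δy: 1, 3, 0, -3, 1, -1, -5, 1, 0, 0
Mean of differences = -0.3000
Numerator Σ(Δy_t−Δȳ)(Δy_{t+1}−Δȳ) = -2.2900
Denominator Σ(Δy_t−Δȳ)² = 46.1000
r_1(Δy) = -2.2900 / 46.1000 = -0.050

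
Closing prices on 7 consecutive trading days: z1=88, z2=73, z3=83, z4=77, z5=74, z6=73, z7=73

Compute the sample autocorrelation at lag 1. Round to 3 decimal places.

-0.181

Mean z̄ = (88 + 73 + 83 + 77 + 74 + 73 + 73)/7 = 77.2857
Deviations from mean: 10.7143, -4.2857, 5.7143, -0.2857, -3.2857, -4.2857, -4.2857
Numerator Σ_{t=1}^{6}(z_t−z̄)(z_{t+1}−z̄) = -38.6531
Denominator Σ(z_t−z̄)² = 213.4286
r_1 = -38.6531 / 213.4286 = -0.181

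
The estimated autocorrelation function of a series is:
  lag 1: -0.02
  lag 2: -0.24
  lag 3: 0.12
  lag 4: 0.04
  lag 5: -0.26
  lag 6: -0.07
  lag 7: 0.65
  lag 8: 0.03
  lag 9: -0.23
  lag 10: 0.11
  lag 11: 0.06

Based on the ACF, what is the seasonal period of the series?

7

The largest autocorrelation is r_7 = 0.65; the remaining lags stay at or below 0.12.
The dominant spike at lag 7 indicates a seasonal period of 7.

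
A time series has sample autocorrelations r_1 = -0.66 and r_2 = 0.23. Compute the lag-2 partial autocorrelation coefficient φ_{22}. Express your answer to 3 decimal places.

-0.364

φ_{22} = (r_2 − r_1²) / (1 − r_1²)
r_1² = (-0.66)² = 0.4356
Numerator = 0.23 − 0.4356 = -0.2056; denominator = 1 − 0.4356 = 0.5644
φ_{22} = -0.2056 / 0.5644 = -0.364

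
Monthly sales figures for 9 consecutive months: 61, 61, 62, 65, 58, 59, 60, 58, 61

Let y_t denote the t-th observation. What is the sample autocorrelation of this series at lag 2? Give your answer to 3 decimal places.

-0.074

Mean ȳ = (61 + 61 + 62 + 65 + 58 + 59 + 60 + 58 + 61)/9 = 60.5556
Σ(y_t−ȳ)(y_{t+2}−ȳ) = (0.6420) + (1.9753) + (-3.6914) + (-6.9136) + (1.4198) + (3.9753) + (-0.2469) = -2.8395
Denominator Σ(y_t−ȳ)² = 38.2222
r_2 = -2.8395 / 38.2222 = -0.074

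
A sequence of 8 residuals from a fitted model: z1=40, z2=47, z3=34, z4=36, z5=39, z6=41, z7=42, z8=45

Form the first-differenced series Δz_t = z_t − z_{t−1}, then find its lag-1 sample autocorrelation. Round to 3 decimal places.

First differences Δz: 7, -13, 2, 3, 2, 1, 3
Mean of differences = 0.7143
Numerator Σ(Δz_t−Δz̄)(Δz_{t+1}−Δz̄) = -96.9388
Denominator Σ(Δz_t−Δz̄)² = 241.4286
r_1(Δz) = -96.9388 / 241.4286 = -0.402

-0.402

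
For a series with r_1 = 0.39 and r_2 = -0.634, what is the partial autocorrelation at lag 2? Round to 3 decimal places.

-0.927

φ_{22} = (r_2 − r_1²) / (1 − r_1²)
r_1² = (0.39)² = 0.1521
Numerator = -0.634 − 0.1521 = -0.7861; denominator = 1 − 0.1521 = 0.8479
φ_{22} = -0.7861 / 0.8479 = -0.927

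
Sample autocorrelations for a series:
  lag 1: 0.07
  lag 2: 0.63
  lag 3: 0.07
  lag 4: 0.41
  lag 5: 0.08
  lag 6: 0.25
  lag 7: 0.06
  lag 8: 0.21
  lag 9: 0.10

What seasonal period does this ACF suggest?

2

The largest autocorrelation is r_2 = 0.63, with weaker echoes at lags 4 (0.41), 6 (0.25) and 8 (0.21); the remaining lags stay at or below 0.10.
The dominant spike at lag 2 indicates a seasonal period of 2.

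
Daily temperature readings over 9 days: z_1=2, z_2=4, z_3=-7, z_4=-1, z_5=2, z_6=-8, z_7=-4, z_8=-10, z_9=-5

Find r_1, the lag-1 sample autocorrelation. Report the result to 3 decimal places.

Mean z̄ = (2 + 4 − 7 − 1 + 2 − 8 − 4 − 10 − 5)/9 = -3.0000
Numerator Σ_{t=1}^{8}(z_t−z̄)(z_{t+1}−z̄) = 10.0000
Denominator Σ(z_t−z̄)² = 198.0000
r_1 = 10.0000 / 198.0000 = 0.051

0.051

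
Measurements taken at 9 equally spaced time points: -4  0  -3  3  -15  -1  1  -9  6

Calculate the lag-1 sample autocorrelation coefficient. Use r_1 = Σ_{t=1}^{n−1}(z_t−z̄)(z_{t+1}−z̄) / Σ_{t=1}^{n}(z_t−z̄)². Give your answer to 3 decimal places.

-0.517

Mean z̄ = (-4 + 0 − 3 + 3 − 15 − 1 + 1 − 9 + 6)/9 = -2.4444
Numerator Σ_{t=1}^{8}(z_t−z̄)(z_{t+1}−z̄) = -167.6420
Denominator Σ(z_t−z̄)² = 324.2222
r_1 = -167.6420 / 324.2222 = -0.517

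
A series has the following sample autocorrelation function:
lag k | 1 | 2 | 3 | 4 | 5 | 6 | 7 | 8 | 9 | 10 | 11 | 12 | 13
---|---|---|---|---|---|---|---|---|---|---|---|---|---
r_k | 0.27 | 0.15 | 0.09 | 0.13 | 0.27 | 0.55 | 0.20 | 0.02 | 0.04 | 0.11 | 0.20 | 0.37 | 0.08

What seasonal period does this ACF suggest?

6

The largest autocorrelation is r_6 = 0.55, with a weaker echo at lag 12 (0.37); the remaining lags stay at or below 0.27. The elevated value at lag 1 (0.27), dropping to 0.15 at lag 2, reflects decaying short-term dependence rather than seasonality.
The dominant spike at lag 6 indicates a seasonal period of 6.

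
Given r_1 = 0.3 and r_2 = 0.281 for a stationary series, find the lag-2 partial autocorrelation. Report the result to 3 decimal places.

φ_{22} = (r_2 − r_1²) / (1 − r_1²)
r_1² = (0.3)² = 0.09
Numerator = 0.281 − 0.0900 = 0.1910; denominator = 1 − 0.0900 = 0.9100
φ_{22} = 0.1910 / 0.9100 = 0.210

0.210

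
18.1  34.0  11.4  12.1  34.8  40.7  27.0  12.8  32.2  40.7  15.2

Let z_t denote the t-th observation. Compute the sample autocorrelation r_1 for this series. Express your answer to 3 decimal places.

Mean z̄ = (18.1 + 34.0 + 11.4 + 12.1 + 34.8 + 40.7 + 27.0 + 12.8 + 32.2 + 40.7 + 15.2)/11 = 25.3636
Numerator Σ_{t=1}^{10}(z_t−z̄)(z_{t+1}−z̄) = -110.9395
Denominator Σ(z_t−z̄)² = 1368.2655
r_1 = -110.9395 / 1368.2655 = -0.081

-0.081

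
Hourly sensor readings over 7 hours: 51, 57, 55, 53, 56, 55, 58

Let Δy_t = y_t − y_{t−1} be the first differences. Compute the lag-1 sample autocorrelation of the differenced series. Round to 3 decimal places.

-0.347

First differences Δy: 6, -2, -2, 3, -1, 3
Mean of differences = 1.1667
Numerator Σ(Δy_t−Δȳ)(Δy_{t+1}−Δȳ) = -19.0278
Denominator Σ(Δy_t−Δȳ)² = 54.8333
r_1(Δy) = -19.0278 / 54.8333 = -0.347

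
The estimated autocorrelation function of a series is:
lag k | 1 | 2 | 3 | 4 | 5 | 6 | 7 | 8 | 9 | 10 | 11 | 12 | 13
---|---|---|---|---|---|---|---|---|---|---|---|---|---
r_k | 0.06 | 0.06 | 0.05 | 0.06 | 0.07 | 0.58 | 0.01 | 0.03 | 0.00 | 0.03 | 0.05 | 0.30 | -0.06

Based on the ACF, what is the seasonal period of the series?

6

The largest autocorrelation is r_6 = 0.58, with a weaker echo at lag 12 (0.30); the remaining lags stay at or below 0.07.
The dominant spike at lag 6 indicates a seasonal period of 6.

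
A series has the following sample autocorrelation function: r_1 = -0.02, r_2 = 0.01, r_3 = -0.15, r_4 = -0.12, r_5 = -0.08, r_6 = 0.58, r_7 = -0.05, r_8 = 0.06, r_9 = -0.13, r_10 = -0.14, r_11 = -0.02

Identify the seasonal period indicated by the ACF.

6

The largest autocorrelation is r_6 = 0.58; the remaining lags stay at or below 0.06.
The dominant spike at lag 6 indicates a seasonal period of 6.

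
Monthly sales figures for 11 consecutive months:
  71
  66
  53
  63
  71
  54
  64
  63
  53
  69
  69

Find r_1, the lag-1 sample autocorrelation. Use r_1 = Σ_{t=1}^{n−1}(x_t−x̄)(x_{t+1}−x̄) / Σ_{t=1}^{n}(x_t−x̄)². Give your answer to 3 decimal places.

Mean x̄ = (71 + 66 + 53 + 63 + 71 + 54 + 64 + 63 + 53 + 69 + 69)/11 = 63.2727
Numerator Σ_{t=1}^{10}(x_t−x̄)(x_{t+1}−x̄) = -108.0744
Denominator Σ(x_t−x̄)² = 490.1818
r_1 = -108.0744 / 490.1818 = -0.220

-0.220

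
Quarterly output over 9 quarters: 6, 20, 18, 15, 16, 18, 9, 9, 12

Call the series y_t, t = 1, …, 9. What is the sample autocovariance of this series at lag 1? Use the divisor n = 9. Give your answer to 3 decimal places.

Mean ȳ = (6 + 20 + 18 + 15 + 16 + 18 + 9 + 9 + 12)/9 = 13.6667
Σ_{t=1}^{8}(y_t−ȳ)(y_{t+1}−ȳ) = 7.2222
γ_1 = 7.2222 / 9 = 0.802

0.802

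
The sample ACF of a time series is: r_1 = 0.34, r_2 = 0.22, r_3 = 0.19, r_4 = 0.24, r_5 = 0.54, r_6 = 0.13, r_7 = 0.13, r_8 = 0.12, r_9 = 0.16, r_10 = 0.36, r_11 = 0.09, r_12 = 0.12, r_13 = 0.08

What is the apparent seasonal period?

The largest autocorrelation is r_5 = 0.54, with a weaker echo at lag 10 (0.36); the remaining lags stay at or below 0.34. The elevated value at lag 1 (0.34), dropping to 0.22 at lag 2, reflects decaying short-term dependence rather than seasonality.
The dominant spike at lag 5 indicates a seasonal period of 5.

5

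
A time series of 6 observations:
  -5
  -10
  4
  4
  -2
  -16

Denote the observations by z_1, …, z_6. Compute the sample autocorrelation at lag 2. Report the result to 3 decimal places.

-0.426

Mean z̄ = (-5 − 10 + 4 + 4 − 2 − 16)/6 = -4.1667
Deviations from mean: -0.8333, -5.8333, 8.1667, 8.1667, 2.1667, -11.8333
Σ(z_t−z̄)(z_{t+2}−z̄) = (-6.8056) + (-47.6389) + (17.6944) + (-96.6389) = -133.3889
Denominator Σ(z_t−z̄)² = 312.8333
r_2 = -133.3889 / 312.8333 = -0.426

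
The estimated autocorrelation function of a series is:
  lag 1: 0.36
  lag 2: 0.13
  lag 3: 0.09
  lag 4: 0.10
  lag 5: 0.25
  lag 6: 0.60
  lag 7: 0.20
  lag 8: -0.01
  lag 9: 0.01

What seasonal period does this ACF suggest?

The largest autocorrelation is r_6 = 0.60; the remaining lags stay at or below 0.36. The elevated value at lag 1 (0.36), dropping to 0.13 at lag 2, reflects decaying short-term dependence rather than seasonality.
The dominant spike at lag 6 indicates a seasonal period of 6.

6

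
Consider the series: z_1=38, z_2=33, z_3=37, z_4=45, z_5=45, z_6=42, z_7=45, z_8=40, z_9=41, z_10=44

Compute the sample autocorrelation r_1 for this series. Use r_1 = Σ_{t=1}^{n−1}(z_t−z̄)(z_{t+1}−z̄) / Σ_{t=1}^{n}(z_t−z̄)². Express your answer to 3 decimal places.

Mean z̄ = (38 + 33 + 37 + 45 + 45 + 42 + 45 + 40 + 41 + 44)/10 = 41.0000
Numerator Σ_{t=1}^{9}(z_t−z̄)(z_{t+1}−z̄) = 60.0000
Denominator Σ(z_t−z̄)² = 148.0000
r_1 = 60.0000 / 148.0000 = 0.405

0.405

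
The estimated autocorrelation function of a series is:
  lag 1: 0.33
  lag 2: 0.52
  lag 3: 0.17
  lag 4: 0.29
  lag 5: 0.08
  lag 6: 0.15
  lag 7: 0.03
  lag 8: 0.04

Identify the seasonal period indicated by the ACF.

The largest autocorrelation is r_2 = 0.52; the remaining lags stay at or below 0.33.
The dominant spike at lag 2 indicates a seasonal period of 2.

2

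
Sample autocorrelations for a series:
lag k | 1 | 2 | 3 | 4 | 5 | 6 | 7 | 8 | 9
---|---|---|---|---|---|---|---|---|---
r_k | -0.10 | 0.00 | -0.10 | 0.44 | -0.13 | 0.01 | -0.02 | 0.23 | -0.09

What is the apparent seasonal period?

4

The largest autocorrelation is r_4 = 0.44, with a weaker echo at lag 8 (0.23); the remaining lags stay at or below 0.01.
The dominant spike at lag 4 indicates a seasonal period of 4.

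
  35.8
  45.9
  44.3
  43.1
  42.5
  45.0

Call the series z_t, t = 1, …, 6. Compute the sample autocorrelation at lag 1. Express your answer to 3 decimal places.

-0.261

Mean z̄ = (35.8 + 45.9 + 44.3 + 43.1 + 42.5 + 45.0)/6 = 42.7667
Σ(z_t−z̄)(z_{t+1}−z̄) = (-21.8289) + (4.8044) + (0.5111) + (-0.0889) + (-0.5956) = -17.1978
Denominator Σ(z_t−z̄)² = 65.8733
r_1 = -17.1978 / 65.8733 = -0.261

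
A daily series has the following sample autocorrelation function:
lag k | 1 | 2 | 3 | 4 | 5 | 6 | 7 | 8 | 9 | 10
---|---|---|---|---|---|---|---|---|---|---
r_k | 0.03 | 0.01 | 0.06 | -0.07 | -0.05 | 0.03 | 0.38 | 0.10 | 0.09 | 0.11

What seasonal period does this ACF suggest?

7

The largest autocorrelation is r_7 = 0.38; the remaining lags stay at or below 0.11.
The dominant spike at lag 7 indicates a seasonal period of 7.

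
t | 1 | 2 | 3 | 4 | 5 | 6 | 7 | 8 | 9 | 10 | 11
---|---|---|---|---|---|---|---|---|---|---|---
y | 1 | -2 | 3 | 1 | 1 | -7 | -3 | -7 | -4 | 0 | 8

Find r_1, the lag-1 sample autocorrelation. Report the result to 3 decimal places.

Mean ȳ = (1 − 2 + 3 + 1 + 1 − 7 − 3 − 7 − 4 + 0 + 8)/11 = -0.8182
Numerator Σ_{t=1}^{10}(y_t−ȳ)(y_{t+1}−ȳ) = 43.6033
Denominator Σ(y_t−ȳ)² = 195.6364
r_1 = 43.6033 / 195.6364 = 0.223

0.223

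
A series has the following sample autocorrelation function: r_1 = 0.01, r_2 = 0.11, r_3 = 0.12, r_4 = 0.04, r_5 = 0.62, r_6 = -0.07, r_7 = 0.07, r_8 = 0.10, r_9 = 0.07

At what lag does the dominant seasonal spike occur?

The largest autocorrelation is r_5 = 0.62; the remaining lags stay at or below 0.12.
The dominant spike at lag 5 indicates a seasonal period of 5.

5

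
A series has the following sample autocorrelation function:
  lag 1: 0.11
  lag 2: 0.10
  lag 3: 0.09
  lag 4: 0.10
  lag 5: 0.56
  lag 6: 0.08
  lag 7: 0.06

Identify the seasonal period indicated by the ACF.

5

The largest autocorrelation is r_5 = 0.56; the remaining lags stay at or below 0.11.
The dominant spike at lag 5 indicates a seasonal period of 5.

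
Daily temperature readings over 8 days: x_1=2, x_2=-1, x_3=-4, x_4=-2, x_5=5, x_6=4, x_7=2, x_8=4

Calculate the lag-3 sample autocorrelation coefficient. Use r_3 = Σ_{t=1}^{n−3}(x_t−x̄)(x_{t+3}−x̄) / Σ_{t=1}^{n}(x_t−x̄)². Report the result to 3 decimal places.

-0.237

Mean x̄ = (2 − 1 − 4 − 2 + 5 + 4 + 2 + 4)/8 = 1.2500
Deviations from mean: 0.7500, -2.2500, -5.2500, -3.2500, 3.7500, 2.7500, 0.7500, 2.7500
Σ(x_t−x̄)(x_{t+3}−x̄) = (-2.4375) + (-8.4375) + (-14.4375) + (-2.4375) + (10.3125) = -17.4375
Denominator Σ(x_t−x̄)² = 73.5000
r_3 = -17.4375 / 73.5000 = -0.237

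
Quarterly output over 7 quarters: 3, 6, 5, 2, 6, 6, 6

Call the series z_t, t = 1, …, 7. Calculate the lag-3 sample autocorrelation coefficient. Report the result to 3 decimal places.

0.208

Mean z̄ = (3 + 6 + 5 + 2 + 6 + 6 + 6)/7 = 4.8571
Deviations from mean: -1.8571, 1.1429, 0.1429, -2.8571, 1.1429, 1.1429, 1.1429
Σ(z_t−z̄)(z_{t+3}−z̄) = (5.3061) + (1.3061) + (0.1633) + (-3.2653) = 3.5102
Denominator Σ(z_t−z̄)² = 16.8571
r_3 = 3.5102 / 16.8571 = 0.208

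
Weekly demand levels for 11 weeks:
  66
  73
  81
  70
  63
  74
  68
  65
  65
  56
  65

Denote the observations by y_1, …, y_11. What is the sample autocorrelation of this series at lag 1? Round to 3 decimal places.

Mean ȳ = (66 + 73 + 81 + 70 + 63 + 74 + 68 + 65 + 65 + 56 + 65)/11 = 67.8182
Numerator Σ_{t=1}^{10}(y_t−ȳ)(y_{t+1}−ȳ) = 122.5124
Denominator Σ(y_t−ȳ)² = 433.6364
r_1 = 122.5124 / 433.6364 = 0.283

0.283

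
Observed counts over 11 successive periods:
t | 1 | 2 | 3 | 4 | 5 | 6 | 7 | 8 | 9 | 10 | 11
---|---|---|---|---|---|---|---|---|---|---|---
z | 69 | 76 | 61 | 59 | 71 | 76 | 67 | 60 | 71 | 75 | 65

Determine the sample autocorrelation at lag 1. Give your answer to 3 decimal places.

Mean z̄ = (69 + 76 + 61 + 59 + 71 + 76 + 67 + 60 + 71 + 75 + 65)/11 = 68.1818
Numerator Σ_{t=1}^{10}(z_t−z̄)(z_{t+1}−z̄) = -12.7603
Denominator Σ(z_t−z̄)² = 399.6364
r_1 = -12.7603 / 399.6364 = -0.032

-0.032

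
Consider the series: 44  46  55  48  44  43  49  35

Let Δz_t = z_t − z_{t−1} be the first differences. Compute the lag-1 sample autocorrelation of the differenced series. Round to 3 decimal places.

-0.271

First differences Δz: 2, 9, -7, -4, -1, 6, -14
Mean of differences = -1.2857
Numerator Σ(Δz_t−Δz̄)(Δz_{t+1}−Δz̄) = -100.7959
Denominator Σ(Δz_t−Δz̄)² = 371.4286
r_1(Δz) = -100.7959 / 371.4286 = -0.271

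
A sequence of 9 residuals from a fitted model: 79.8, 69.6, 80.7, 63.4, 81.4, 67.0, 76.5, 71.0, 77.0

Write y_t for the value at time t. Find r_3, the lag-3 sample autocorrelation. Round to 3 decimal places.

-0.621

Mean ȳ = (79.8 + 69.6 + 80.7 + 63.4 + 81.4 + 67.0 + 76.5 + 71.0 + 77.0)/9 = 74.0444
Numerator Σ_{t=1}^{6}(y_t−ȳ)(y_{t+3}−ȳ) = -210.1926
Denominator Σ(y_t−ȳ)² = 338.2422
r_3 = -210.1926 / 338.2422 = -0.621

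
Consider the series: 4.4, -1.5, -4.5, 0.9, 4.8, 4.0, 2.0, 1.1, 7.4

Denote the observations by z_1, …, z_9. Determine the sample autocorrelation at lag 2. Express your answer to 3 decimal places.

-0.327

Mean z̄ = (4.4 − 1.5 − 4.5 + 0.9 + 4.8 + 4.0 + 2.0 + 1.1 + 7.4)/9 = 2.0667
Numerator Σ_{t=1}^{7}(z_t−z̄)(z_{t+2}−z̄) = -33.7722
Denominator Σ(z_t−z̄)² = 103.2400
r_2 = -33.7722 / 103.2400 = -0.327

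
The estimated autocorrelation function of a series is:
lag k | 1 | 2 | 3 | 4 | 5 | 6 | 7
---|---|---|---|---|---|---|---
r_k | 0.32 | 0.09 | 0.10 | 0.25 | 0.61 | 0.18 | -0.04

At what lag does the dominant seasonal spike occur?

5

The largest autocorrelation is r_5 = 0.61; the remaining lags stay at or below 0.32. The elevated value at lag 1 (0.32), dropping to 0.09 at lag 2, reflects decaying short-term dependence rather than seasonality.
The dominant spike at lag 5 indicates a seasonal period of 5.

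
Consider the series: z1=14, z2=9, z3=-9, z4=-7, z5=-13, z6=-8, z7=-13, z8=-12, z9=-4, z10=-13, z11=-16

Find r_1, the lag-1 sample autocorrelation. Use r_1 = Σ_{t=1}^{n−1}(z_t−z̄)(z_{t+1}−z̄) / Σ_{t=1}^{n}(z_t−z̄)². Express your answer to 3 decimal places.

Mean z̄ = (14 + 9 − 9 − 7 − 13 − 8 − 13 − 12 − 4 − 13 − 16)/11 = -6.5455
Numerator Σ_{t=1}^{10}(z_t−z̄)(z_{t+1}−z̄) = 369.9752
Denominator Σ(z_t−z̄)² = 922.7273
r_1 = 369.9752 / 922.7273 = 0.401

0.401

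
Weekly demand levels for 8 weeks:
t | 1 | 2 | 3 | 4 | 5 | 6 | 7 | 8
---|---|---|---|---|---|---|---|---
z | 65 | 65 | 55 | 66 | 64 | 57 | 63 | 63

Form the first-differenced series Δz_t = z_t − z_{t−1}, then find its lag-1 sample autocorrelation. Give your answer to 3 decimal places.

First differences Δz: 0, -10, 11, -2, -7, 6, 0
Mean of differences = -0.2857
Numerator Σ(Δz_t−Δz̄)(Δz_{t+1}−Δz̄) = -160.6531
Denominator Σ(Δz_t−Δz̄)² = 309.4286
r_1(Δz) = -160.6531 / 309.4286 = -0.519

-0.519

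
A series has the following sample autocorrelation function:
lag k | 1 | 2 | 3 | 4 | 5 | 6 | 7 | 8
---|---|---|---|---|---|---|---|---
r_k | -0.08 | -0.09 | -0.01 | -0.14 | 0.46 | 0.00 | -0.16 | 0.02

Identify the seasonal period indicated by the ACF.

The largest autocorrelation is r_5 = 0.46; the remaining lags stay at or below 0.02.
The dominant spike at lag 5 indicates a seasonal period of 5.

5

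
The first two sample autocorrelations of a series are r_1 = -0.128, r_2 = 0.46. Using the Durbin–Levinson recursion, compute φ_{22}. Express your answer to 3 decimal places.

φ_{22} = (r_2 − r_1²) / (1 − r_1²)
r_1² = (-0.128)² = 0.016384
Numerator = 0.46 − 0.0164 = 0.4436; denominator = 1 − 0.0164 = 0.9836
φ_{22} = 0.4436 / 0.9836 = 0.451

0.451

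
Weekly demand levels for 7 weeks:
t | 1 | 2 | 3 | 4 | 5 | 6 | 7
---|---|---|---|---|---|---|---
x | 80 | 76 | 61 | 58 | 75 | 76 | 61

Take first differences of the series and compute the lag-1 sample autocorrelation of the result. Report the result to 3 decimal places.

First differences Δx: -4, -15, -3, 17, 1, -15
Mean of differences = -3.1667
Numerator Σ(Δx_t−Δx̄)(Δx_{t+1}−Δx̄) = 45.9722
Denominator Σ(Δx_t−Δx̄)² = 704.8333
r_1(Δx) = 45.9722 / 704.8333 = 0.065

0.065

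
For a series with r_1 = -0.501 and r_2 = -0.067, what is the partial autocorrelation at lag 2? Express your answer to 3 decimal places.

-0.425

φ_{22} = (r_2 − r_1²) / (1 − r_1²)
r_1² = (-0.501)² = 0.251001
Numerator = -0.067 − 0.2510 = -0.3180; denominator = 1 − 0.2510 = 0.7490
φ_{22} = -0.3180 / 0.7490 = -0.425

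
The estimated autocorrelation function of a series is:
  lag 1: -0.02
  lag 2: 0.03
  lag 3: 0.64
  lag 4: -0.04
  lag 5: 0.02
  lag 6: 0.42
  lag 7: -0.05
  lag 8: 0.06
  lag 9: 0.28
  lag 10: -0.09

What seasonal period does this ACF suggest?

3

The largest autocorrelation is r_3 = 0.64, with weaker echoes at lags 6 (0.42) and 9 (0.28); the remaining lags stay at or below 0.06.
The dominant spike at lag 3 indicates a seasonal period of 3.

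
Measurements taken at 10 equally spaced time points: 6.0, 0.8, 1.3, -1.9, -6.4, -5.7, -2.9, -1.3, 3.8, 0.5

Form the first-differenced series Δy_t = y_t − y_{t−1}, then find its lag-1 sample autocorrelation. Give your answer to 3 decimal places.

0.061

First differences Δy: -5.2, 0.5, -3.2, -4.5, 0.7, 2.8, 1.6, 5.1, -3.3
Mean of differences = -0.6111
Numerator Σ(Δy_t−Δȳ)(Δy_{t+1}−Δȳ) = 6.2799
Denominator Σ(Δy_t−Δȳ)² = 102.2089
r_1(Δy) = 6.2799 / 102.2089 = 0.061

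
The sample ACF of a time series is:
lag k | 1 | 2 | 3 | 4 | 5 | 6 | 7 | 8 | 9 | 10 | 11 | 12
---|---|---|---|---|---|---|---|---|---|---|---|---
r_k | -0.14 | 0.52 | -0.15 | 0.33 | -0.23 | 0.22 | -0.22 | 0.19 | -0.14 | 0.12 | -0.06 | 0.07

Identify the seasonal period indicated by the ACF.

2

The largest autocorrelation is r_2 = 0.52, with weaker echoes at lags 4 (0.33), 6 (0.22) and 8 (0.19); the remaining lags stay at or below 0.12.
The dominant spike at lag 2 indicates a seasonal period of 2.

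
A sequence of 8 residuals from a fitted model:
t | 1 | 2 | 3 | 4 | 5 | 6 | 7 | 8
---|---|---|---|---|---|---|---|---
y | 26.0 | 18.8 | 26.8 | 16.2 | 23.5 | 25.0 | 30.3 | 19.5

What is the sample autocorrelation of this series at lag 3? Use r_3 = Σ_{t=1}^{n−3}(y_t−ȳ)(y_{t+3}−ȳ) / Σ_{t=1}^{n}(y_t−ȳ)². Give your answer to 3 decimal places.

-0.414

Mean ȳ = (26.0 + 18.8 + 26.8 + 16.2 + 23.5 + 25.0 + 30.3 + 19.5)/8 = 23.2625
Numerator Σ_{t=1}^{5}(y_t−ȳ)(y_{t+3}−ȳ) = -64.8430
Denominator Σ(y_t−ȳ)² = 156.5588
r_3 = -64.8430 / 156.5588 = -0.414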